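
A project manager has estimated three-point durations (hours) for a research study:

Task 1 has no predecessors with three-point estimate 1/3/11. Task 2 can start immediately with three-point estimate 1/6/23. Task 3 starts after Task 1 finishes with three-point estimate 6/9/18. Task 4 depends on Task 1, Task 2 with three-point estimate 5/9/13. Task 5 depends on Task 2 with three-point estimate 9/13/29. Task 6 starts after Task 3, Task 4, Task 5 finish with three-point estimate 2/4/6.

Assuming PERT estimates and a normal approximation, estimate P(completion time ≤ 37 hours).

0.977

te_Task 1 = (1 + 4·3 + 11)/6 = 24/6 = 4; σ²_Task 1 = ((11−1)/6)² = 2.778
te_Task 2 = (1 + 4·6 + 23)/6 = 48/6 = 8; σ²_Task 2 = ((23−1)/6)² = 13.444
te_Task 3 = (6 + 4·9 + 18)/6 = 60/6 = 10; σ²_Task 3 = ((18−6)/6)² = 4.000
te_Task 4 = (5 + 4·9 + 13)/6 = 54/6 = 9; σ²_Task 4 = ((13−5)/6)² = 1.778
te_Task 5 = (9 + 4·13 + 29)/6 = 90/6 = 15; σ²_Task 5 = ((29−9)/6)² = 11.111
te_Task 6 = (2 + 4·4 + 6)/6 = 24/6 = 4; σ²_Task 6 = ((6−2)/6)² = 0.444

Forward pass:
ES_Task 1 = 0; EF_Task 1 = 4
ES_Task 2 = 0; EF_Task 2 = 8
ES_Task 3 = 4; EF_Task 3 = 4+10 = 14
ES_Task 4 = max(EF_Task 1=4, EF_Task 2=8) = 8; EF_Task 4 = 8+9 = 17
ES_Task 5 = 8; EF_Task 5 = 8+15 = 23
ES_Task 6 = max(EF_Task 3=14, EF_Task 4=17, EF_Task 5=23) = 23; EF_Task 6 = 23+4 = 27
Expected project duration μ = 27 hours. Critical path: Task 2 → Task 5 → Task 6.

Variance along critical path = 13.444 + 11.111 + 0.444 = 25.000; σ = √25.000 = 5.000 hours.
Z = (37 − 27) / 5.000 = 2.000
P(T ≤ 37) = Φ(2.000) ≈ 0.977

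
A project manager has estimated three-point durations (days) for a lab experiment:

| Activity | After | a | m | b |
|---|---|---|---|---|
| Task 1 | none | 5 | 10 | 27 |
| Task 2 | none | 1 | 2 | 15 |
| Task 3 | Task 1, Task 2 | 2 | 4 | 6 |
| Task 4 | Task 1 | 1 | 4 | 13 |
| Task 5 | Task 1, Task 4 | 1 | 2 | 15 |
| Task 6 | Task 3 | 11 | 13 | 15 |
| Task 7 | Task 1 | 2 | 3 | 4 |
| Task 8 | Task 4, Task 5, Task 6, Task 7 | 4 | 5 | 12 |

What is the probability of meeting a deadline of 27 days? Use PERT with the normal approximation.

te_Task 1 = (5 + 4·10 + 27)/6 = 72/6 = 12; σ²_Task 1 = ((27−5)/6)² = 13.444
te_Task 2 = (1 + 4·2 + 15)/6 = 24/6 = 4; σ²_Task 2 = ((15−1)/6)² = 5.444
te_Task 3 = (2 + 4·4 + 6)/6 = 24/6 = 4; σ²_Task 3 = ((6−2)/6)² = 0.444
te_Task 4 = (1 + 4·4 + 13)/6 = 30/6 = 5; σ²_Task 4 = ((13−1)/6)² = 4.000
te_Task 5 = (1 + 4·2 + 15)/6 = 24/6 = 4; σ²_Task 5 = ((15−1)/6)² = 5.444
te_Task 6 = (11 + 4·13 + 15)/6 = 78/6 = 13; σ²_Task 6 = ((15−11)/6)² = 0.444
te_Task 7 = (2 + 4·3 + 4)/6 = 18/6 = 3; σ²_Task 7 = ((4−2)/6)² = 0.111
te_Task 8 = (4 + 4·5 + 12)/6 = 36/6 = 6; σ²_Task 8 = ((12−4)/6)² = 1.778

Forward pass:
ES_Task 1 = 0; EF_Task 1 = 12
ES_Task 2 = 0; EF_Task 2 = 4
ES_Task 3 = max(EF_Task 1=12, EF_Task 2=4) = 12; EF_Task 3 = 12+4 = 16
ES_Task 4 = 12; EF_Task 4 = 12+5 = 17
ES_Task 5 = max(EF_Task 1=12, EF_Task 4=17) = 17; EF_Task 5 = 17+4 = 21
ES_Task 6 = 16; EF_Task 6 = 16+13 = 29
ES_Task 7 = 12; EF_Task 7 = 12+3 = 15
ES_Task 8 = max(EF_Task 4=17, EF_Task 5=21, EF_Task 6=29, EF_Task 7=15) = 29; EF_Task 8 = 29+6 = 35
Expected project duration μ = 35 days. Critical path: Task 1 → Task 3 → Task 6 → Task 8.

Variance along critical path = 13.444 + 0.444 + 0.444 + 1.778 = 16.111; σ = √16.111 = 4.014 days.
Z = (27 − 35) / 4.014 = -1.993
P(T ≤ 27) = Φ(-1.993) ≈ 0.023

0.023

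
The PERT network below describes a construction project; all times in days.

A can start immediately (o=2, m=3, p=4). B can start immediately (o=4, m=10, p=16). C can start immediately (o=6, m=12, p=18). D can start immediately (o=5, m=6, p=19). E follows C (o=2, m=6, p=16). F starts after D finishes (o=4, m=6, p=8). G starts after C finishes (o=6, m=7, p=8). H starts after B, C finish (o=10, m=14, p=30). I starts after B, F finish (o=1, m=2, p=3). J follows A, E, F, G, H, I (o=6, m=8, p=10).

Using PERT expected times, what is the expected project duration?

te_A = (2 + 4·3 + 4)/6 = 18/6 = 3
te_B = (4 + 4·10 + 16)/6 = 60/6 = 10
te_C = (6 + 4·12 + 18)/6 = 72/6 = 12
te_D = (5 + 4·6 + 19)/6 = 48/6 = 8
te_E = (2 + 4·6 + 16)/6 = 42/6 = 7
te_F = (4 + 4·6 + 8)/6 = 36/6 = 6
te_G = (6 + 4·7 + 8)/6 = 42/6 = 7
te_H = (10 + 4·14 + 30)/6 = 96/6 = 16
te_I = (1 + 4·2 + 3)/6 = 12/6 = 2
te_J = (6 + 4·8 + 10)/6 = 48/6 = 8

Forward pass:
ES_A = 0; EF_A = 3
ES_B = 0; EF_B = 10
ES_C = 0; EF_C = 12
ES_D = 0; EF_D = 8
ES_E = 12; EF_E = 12+7 = 19
ES_F = 8; EF_F = 8+6 = 14
ES_G = 12; EF_G = 12+7 = 19
ES_H = max(EF_B=10, EF_C=12) = 12; EF_H = 12+16 = 28
ES_I = max(EF_B=10, EF_F=14) = 14; EF_I = 14+2 = 16
ES_J = max(EF_A=3, EF_E=19, EF_F=14, EF_G=19, EF_H=28, EF_I=16) = 28; EF_J = 28+8 = 36
Expected project duration μ = 36 days. Critical path: C → H → J.

36 days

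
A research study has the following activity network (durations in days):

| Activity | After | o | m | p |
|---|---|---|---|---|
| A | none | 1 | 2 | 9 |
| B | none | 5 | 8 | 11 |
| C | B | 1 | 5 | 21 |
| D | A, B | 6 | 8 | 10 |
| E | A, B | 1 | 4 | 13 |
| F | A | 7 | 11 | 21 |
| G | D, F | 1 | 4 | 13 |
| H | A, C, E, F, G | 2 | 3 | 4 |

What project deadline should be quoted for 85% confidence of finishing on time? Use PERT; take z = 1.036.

te_A = (1 + 4·2 + 9)/6 = 18/6 = 3; σ²_A = ((9−1)/6)² = 1.778
te_B = (5 + 4·8 + 11)/6 = 48/6 = 8; σ²_B = ((11−5)/6)² = 1.000
te_C = (1 + 4·5 + 21)/6 = 42/6 = 7; σ²_C = ((21−1)/6)² = 11.111
te_D = (6 + 4·8 + 10)/6 = 48/6 = 8; σ²_D = ((10−6)/6)² = 0.444
te_E = (1 + 4·4 + 13)/6 = 30/6 = 5; σ²_E = ((13−1)/6)² = 4.000
te_F = (7 + 4·11 + 21)/6 = 72/6 = 12; σ²_F = ((21−7)/6)² = 5.444
te_G = (1 + 4·4 + 13)/6 = 30/6 = 5; σ²_G = ((13−1)/6)² = 4.000
te_H = (2 + 4·3 + 4)/6 = 18/6 = 3; σ²_H = ((4−2)/6)² = 0.111

Forward pass:
ES_A = 0; EF_A = 3
ES_B = 0; EF_B = 8
ES_C = 8; EF_C = 8+7 = 15
ES_D = max(EF_A=3, EF_B=8) = 8; EF_D = 8+8 = 16
ES_E = max(EF_A=3, EF_B=8) = 8; EF_E = 8+5 = 13
ES_F = 3; EF_F = 3+12 = 15
ES_G = max(EF_D=16, EF_F=15) = 16; EF_G = 16+5 = 21
ES_H = max(EF_A=3, EF_C=15, EF_E=13, EF_F=15, EF_G=21) = 21; EF_H = 21+3 = 24
Expected project duration μ = 24 days. Critical path: B → D → G → H.

Variance along critical path = 1.000 + 0.444 + 4.000 + 0.111 = 5.556; σ = 2.357 days.
D = μ + z·σ = 24 + 1.036·2.357 = 26.4 days

26.4 days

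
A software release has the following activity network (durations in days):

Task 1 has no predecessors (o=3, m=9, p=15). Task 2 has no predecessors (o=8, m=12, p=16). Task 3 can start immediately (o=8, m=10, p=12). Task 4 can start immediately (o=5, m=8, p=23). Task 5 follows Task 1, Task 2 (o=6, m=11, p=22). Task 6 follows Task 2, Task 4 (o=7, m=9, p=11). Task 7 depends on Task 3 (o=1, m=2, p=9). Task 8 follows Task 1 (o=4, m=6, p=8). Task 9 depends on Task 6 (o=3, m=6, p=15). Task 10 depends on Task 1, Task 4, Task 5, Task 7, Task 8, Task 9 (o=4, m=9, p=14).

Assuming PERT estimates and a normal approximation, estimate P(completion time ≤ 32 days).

0.048

te_Task 1 = (3 + 4·9 + 15)/6 = 54/6 = 9; σ²_Task 1 = ((15−3)/6)² = 4.000
te_Task 2 = (8 + 4·12 + 16)/6 = 72/6 = 12; σ²_Task 2 = ((16−8)/6)² = 1.778
te_Task 3 = (8 + 4·10 + 12)/6 = 60/6 = 10; σ²_Task 3 = ((12−8)/6)² = 0.444
te_Task 4 = (5 + 4·8 + 23)/6 = 60/6 = 10; σ²_Task 4 = ((23−5)/6)² = 9.000
te_Task 5 = (6 + 4·11 + 22)/6 = 72/6 = 12; σ²_Task 5 = ((22−6)/6)² = 7.111
te_Task 6 = (7 + 4·9 + 11)/6 = 54/6 = 9; σ²_Task 6 = ((11−7)/6)² = 0.444
te_Task 7 = (1 + 4·2 + 9)/6 = 18/6 = 3; σ²_Task 7 = ((9−1)/6)² = 1.778
te_Task 8 = (4 + 4·6 + 8)/6 = 36/6 = 6; σ²_Task 8 = ((8−4)/6)² = 0.444
te_Task 9 = (3 + 4·6 + 15)/6 = 42/6 = 7; σ²_Task 9 = ((15−3)/6)² = 4.000
te_Task 10 = (4 + 4·9 + 14)/6 = 54/6 = 9; σ²_Task 10 = ((14−4)/6)² = 2.778

Forward pass:
ES_Task 1 = 0; EF_Task 1 = 9
ES_Task 2 = 0; EF_Task 2 = 12
ES_Task 3 = 0; EF_Task 3 = 10
ES_Task 4 = 0; EF_Task 4 = 10
ES_Task 5 = max(EF_Task 1=9, EF_Task 2=12) = 12; EF_Task 5 = 12+12 = 24
ES_Task 6 = max(EF_Task 2=12, EF_Task 4=10) = 12; EF_Task 6 = 12+9 = 21
ES_Task 7 = 10; EF_Task 7 = 10+3 = 13
ES_Task 8 = 9; EF_Task 8 = 9+6 = 15
ES_Task 9 = 21; EF_Task 9 = 21+7 = 28
ES_Task 10 = max(EF_Task 1=9, EF_Task 4=10, EF_Task 5=24, EF_Task 7=13, EF_Task 8=15, EF_Task 9=28) = 28; EF_Task 10 = 28+9 = 37
Expected project duration μ = 37 days. Critical path: Task 2 → Task 6 → Task 9 → Task 10.

Variance along critical path = 1.778 + 0.444 + 4.000 + 2.778 = 9.000; σ = √9.000 = 3.000 days.
Z = (32 − 37) / 3.000 = -1.667
P(T ≤ 32) = Φ(-1.667) ≈ 0.048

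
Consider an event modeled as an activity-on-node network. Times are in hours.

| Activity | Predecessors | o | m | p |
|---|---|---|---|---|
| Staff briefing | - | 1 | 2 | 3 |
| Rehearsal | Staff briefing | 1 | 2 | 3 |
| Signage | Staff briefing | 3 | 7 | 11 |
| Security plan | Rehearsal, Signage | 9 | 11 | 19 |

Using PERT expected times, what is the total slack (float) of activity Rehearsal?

5 hours

te_Staff briefing = (1 + 4·2 + 3)/6 = 12/6 = 2
te_Rehearsal = (1 + 4·2 + 3)/6 = 12/6 = 2
te_Signage = (3 + 4·7 + 11)/6 = 42/6 = 7
te_Security plan = (9 + 4·11 + 19)/6 = 72/6 = 12

Forward pass:
ES_Staff briefing = 0; EF_Staff briefing = 2
ES_Rehearsal = 2; EF_Rehearsal = 2+2 = 4
ES_Signage = 2; EF_Signage = 2+7 = 9
ES_Security plan = max(EF_Rehearsal=4, EF_Signage=9) = 9; EF_Security plan = 9+12 = 21
Expected project duration μ = 21 hours. Critical path: Staff briefing → Signage → Security plan.

Backward pass:
LF_Security plan = 21; LS_Security plan = 21−12 = 9
LF_Signage = LS_Security plan = 9; LS_Signage = 9−7 = 2
LF_Rehearsal = LS_Security plan = 9; LS_Rehearsal = 9−2 = 7
LF_Staff briefing = min(LS_Rehearsal=7, LS_Signage=2) = 2; LS_Staff briefing = 2−2 = 0
Slack_Rehearsal = LS_Rehearsal − ES_Rehearsal = 7 − 2 = 5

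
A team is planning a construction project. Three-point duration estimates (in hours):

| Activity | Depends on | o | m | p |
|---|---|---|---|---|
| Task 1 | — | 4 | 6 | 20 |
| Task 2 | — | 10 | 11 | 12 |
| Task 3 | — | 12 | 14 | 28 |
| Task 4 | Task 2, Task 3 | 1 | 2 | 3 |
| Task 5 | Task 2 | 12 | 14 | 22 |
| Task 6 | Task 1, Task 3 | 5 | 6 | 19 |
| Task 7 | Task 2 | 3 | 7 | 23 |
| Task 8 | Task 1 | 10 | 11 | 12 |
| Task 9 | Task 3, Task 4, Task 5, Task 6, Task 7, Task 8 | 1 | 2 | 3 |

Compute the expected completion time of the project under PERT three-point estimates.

28 hours

te_Task 1 = (4 + 4·6 + 20)/6 = 48/6 = 8
te_Task 2 = (10 + 4·11 + 12)/6 = 66/6 = 11
te_Task 3 = (12 + 4·14 + 28)/6 = 96/6 = 16
te_Task 4 = (1 + 4·2 + 3)/6 = 12/6 = 2
te_Task 5 = (12 + 4·14 + 22)/6 = 90/6 = 15
te_Task 6 = (5 + 4·6 + 19)/6 = 48/6 = 8
te_Task 7 = (3 + 4·7 + 23)/6 = 54/6 = 9
te_Task 8 = (10 + 4·11 + 12)/6 = 66/6 = 11
te_Task 9 = (1 + 4·2 + 3)/6 = 12/6 = 2

Forward pass:
ES_Task 1 = 0; EF_Task 1 = 8
ES_Task 2 = 0; EF_Task 2 = 11
ES_Task 3 = 0; EF_Task 3 = 16
ES_Task 4 = max(EF_Task 2=11, EF_Task 3=16) = 16; EF_Task 4 = 16+2 = 18
ES_Task 5 = 11; EF_Task 5 = 11+15 = 26
ES_Task 6 = max(EF_Task 1=8, EF_Task 3=16) = 16; EF_Task 6 = 16+8 = 24
ES_Task 7 = 11; EF_Task 7 = 11+9 = 20
ES_Task 8 = 8; EF_Task 8 = 8+11 = 19
ES_Task 9 = max(EF_Task 3=16, EF_Task 4=18, EF_Task 5=26, EF_Task 6=24, EF_Task 7=20, EF_Task 8=19) = 26; EF_Task 9 = 26+2 = 28
Expected project duration μ = 28 hours. Critical path: Task 2 → Task 5 → Task 9.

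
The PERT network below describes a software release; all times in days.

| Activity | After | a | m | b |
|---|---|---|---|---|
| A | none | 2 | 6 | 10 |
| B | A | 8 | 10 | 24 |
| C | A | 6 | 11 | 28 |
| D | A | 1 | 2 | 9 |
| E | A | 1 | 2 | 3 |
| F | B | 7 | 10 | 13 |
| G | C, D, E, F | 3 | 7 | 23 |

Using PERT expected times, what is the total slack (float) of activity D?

19 days

te_A = (2 + 4·6 + 10)/6 = 36/6 = 6
te_B = (8 + 4·10 + 24)/6 = 72/6 = 12
te_C = (6 + 4·11 + 28)/6 = 78/6 = 13
te_D = (1 + 4·2 + 9)/6 = 18/6 = 3
te_E = (1 + 4·2 + 3)/6 = 12/6 = 2
te_F = (7 + 4·10 + 13)/6 = 60/6 = 10
te_G = (3 + 4·7 + 23)/6 = 54/6 = 9

Forward pass:
ES_A = 0; EF_A = 6
ES_B = 6; EF_B = 6+12 = 18
ES_C = 6; EF_C = 6+13 = 19
ES_D = 6; EF_D = 6+3 = 9
ES_E = 6; EF_E = 6+2 = 8
ES_F = 18; EF_F = 18+10 = 28
ES_G = max(EF_C=19, EF_D=9, EF_E=8, EF_F=28) = 28; EF_G = 28+9 = 37
Expected project duration μ = 37 days. Critical path: A → B → F → G.

Backward pass:
LF_G = 37; LS_G = 37−9 = 28
LF_F = LS_G = 28; LS_F = 28−10 = 18
LF_E = LS_G = 28; LS_E = 28−2 = 26
LF_D = LS_G = 28; LS_D = 28−3 = 25
LF_C = LS_G = 28; LS_C = 28−13 = 15
LF_B = LS_F = 18; LS_B = 18−12 = 6
LF_A = min(LS_B=6, LS_C=15, LS_D=25, LS_E=26) = 6; LS_A = 6−6 = 0
Slack_D = LS_D − ES_D = 25 − 6 = 19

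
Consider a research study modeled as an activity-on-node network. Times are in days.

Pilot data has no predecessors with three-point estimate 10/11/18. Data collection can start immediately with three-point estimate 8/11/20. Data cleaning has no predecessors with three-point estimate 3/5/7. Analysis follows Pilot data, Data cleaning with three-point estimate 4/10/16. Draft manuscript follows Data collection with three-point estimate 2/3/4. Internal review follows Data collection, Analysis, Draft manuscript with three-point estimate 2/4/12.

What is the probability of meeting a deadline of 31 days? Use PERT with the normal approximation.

0.914

te_Pilot data = (10 + 4·11 + 18)/6 = 72/6 = 12; σ²_Pilot data = ((18−10)/6)² = 1.778
te_Data collection = (8 + 4·11 + 20)/6 = 72/6 = 12; σ²_Data collection = ((20−8)/6)² = 4.000
te_Data cleaning = (3 + 4·5 + 7)/6 = 30/6 = 5; σ²_Data cleaning = ((7−3)/6)² = 0.444
te_Analysis = (4 + 4·10 + 16)/6 = 60/6 = 10; σ²_Analysis = ((16−4)/6)² = 4.000
te_Draft manuscript = (2 + 4·3 + 4)/6 = 18/6 = 3; σ²_Draft manuscript = ((4−2)/6)² = 0.111
te_Internal review = (2 + 4·4 + 12)/6 = 30/6 = 5; σ²_Internal review = ((12−2)/6)² = 2.778

Forward pass:
ES_Pilot data = 0; EF_Pilot data = 12
ES_Data collection = 0; EF_Data collection = 12
ES_Data cleaning = 0; EF_Data cleaning = 5
ES_Analysis = max(EF_Pilot data=12, EF_Data cleaning=5) = 12; EF_Analysis = 12+10 = 22
ES_Draft manuscript = 12; EF_Draft manuscript = 12+3 = 15
ES_Internal review = max(EF_Data collection=12, EF_Analysis=22, EF_Draft manuscript=15) = 22; EF_Internal review = 22+5 = 27
Expected project duration μ = 27 days. Critical path: Pilot data → Analysis → Internal review.

Variance along critical path = 1.778 + 4.000 + 2.778 = 8.556; σ = √8.556 = 2.925 days.
Z = (31 − 27) / 2.925 = 1.368
P(T ≤ 31) = Φ(1.368) ≈ 0.914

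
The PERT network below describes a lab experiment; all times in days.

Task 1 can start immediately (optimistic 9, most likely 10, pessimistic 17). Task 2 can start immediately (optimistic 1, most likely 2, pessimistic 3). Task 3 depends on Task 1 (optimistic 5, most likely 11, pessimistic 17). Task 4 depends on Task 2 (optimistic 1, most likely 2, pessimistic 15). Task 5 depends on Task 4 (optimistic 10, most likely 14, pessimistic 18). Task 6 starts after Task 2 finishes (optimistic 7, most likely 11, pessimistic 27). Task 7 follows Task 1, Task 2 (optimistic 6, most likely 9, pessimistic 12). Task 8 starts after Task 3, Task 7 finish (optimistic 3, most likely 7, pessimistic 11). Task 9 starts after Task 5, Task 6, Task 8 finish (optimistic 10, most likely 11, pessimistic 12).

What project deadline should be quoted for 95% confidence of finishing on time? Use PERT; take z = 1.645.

44.6 days

te_Task 1 = (9 + 4·10 + 17)/6 = 66/6 = 11; σ²_Task 1 = ((17−9)/6)² = 1.778
te_Task 2 = (1 + 4·2 + 3)/6 = 12/6 = 2; σ²_Task 2 = ((3−1)/6)² = 0.111
te_Task 3 = (5 + 4·11 + 17)/6 = 66/6 = 11; σ²_Task 3 = ((17−5)/6)² = 4.000
te_Task 4 = (1 + 4·2 + 15)/6 = 24/6 = 4; σ²_Task 4 = ((15−1)/6)² = 5.444
te_Task 5 = (10 + 4·14 + 18)/6 = 84/6 = 14; σ²_Task 5 = ((18−10)/6)² = 1.778
te_Task 6 = (7 + 4·11 + 27)/6 = 78/6 = 13; σ²_Task 6 = ((27−7)/6)² = 11.111
te_Task 7 = (6 + 4·9 + 12)/6 = 54/6 = 9; σ²_Task 7 = ((12−6)/6)² = 1.000
te_Task 8 = (3 + 4·7 + 11)/6 = 42/6 = 7; σ²_Task 8 = ((11−3)/6)² = 1.778
te_Task 9 = (10 + 4·11 + 12)/6 = 66/6 = 11; σ²_Task 9 = ((12−10)/6)² = 0.111

Forward pass:
ES_Task 1 = 0; EF_Task 1 = 11
ES_Task 2 = 0; EF_Task 2 = 2
ES_Task 3 = 11; EF_Task 3 = 11+11 = 22
ES_Task 4 = 2; EF_Task 4 = 2+4 = 6
ES_Task 5 = 6; EF_Task 5 = 6+14 = 20
ES_Task 6 = 2; EF_Task 6 = 2+13 = 15
ES_Task 7 = max(EF_Task 1=11, EF_Task 2=2) = 11; EF_Task 7 = 11+9 = 20
ES_Task 8 = max(EF_Task 3=22, EF_Task 7=20) = 22; EF_Task 8 = 22+7 = 29
ES_Task 9 = max(EF_Task 5=20, EF_Task 6=15, EF_Task 8=29) = 29; EF_Task 9 = 29+11 = 40
Expected project duration μ = 40 days. Critical path: Task 1 → Task 3 → Task 8 → Task 9.

Variance along critical path = 1.778 + 4.000 + 1.778 + 0.111 = 7.667; σ = 2.769 days.
D = μ + z·σ = 40 + 1.645·2.769 = 44.6 days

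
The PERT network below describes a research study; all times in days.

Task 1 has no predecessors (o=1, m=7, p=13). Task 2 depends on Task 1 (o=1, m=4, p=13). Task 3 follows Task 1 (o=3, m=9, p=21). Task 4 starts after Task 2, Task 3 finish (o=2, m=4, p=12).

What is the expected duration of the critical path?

22 days

te_Task 1 = (1 + 4·7 + 13)/6 = 42/6 = 7
te_Task 2 = (1 + 4·4 + 13)/6 = 30/6 = 5
te_Task 3 = (3 + 4·9 + 21)/6 = 60/6 = 10
te_Task 4 = (2 + 4·4 + 12)/6 = 30/6 = 5

Forward pass:
ES_Task 1 = 0; EF_Task 1 = 7
ES_Task 2 = 7; EF_Task 2 = 7+5 = 12
ES_Task 3 = 7; EF_Task 3 = 7+10 = 17
ES_Task 4 = max(EF_Task 2=12, EF_Task 3=17) = 17; EF_Task 4 = 17+5 = 22
Expected project duration μ = 22 days. Critical path: Task 1 → Task 3 → Task 4.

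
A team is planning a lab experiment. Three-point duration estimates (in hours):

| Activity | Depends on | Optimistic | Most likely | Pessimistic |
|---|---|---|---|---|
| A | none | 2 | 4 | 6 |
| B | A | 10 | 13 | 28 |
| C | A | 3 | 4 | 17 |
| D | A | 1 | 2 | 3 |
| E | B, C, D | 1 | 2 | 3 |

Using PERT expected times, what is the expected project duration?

21 hours

te_A = (2 + 4·4 + 6)/6 = 24/6 = 4
te_B = (10 + 4·13 + 28)/6 = 90/6 = 15
te_C = (3 + 4·4 + 17)/6 = 36/6 = 6
te_D = (1 + 4·2 + 3)/6 = 12/6 = 2
te_E = (1 + 4·2 + 3)/6 = 12/6 = 2

Forward pass:
ES_A = 0; EF_A = 4
ES_B = 4; EF_B = 4+15 = 19
ES_C = 4; EF_C = 4+6 = 10
ES_D = 4; EF_D = 4+2 = 6
ES_E = max(EF_B=19, EF_C=10, EF_D=6) = 19; EF_E = 19+2 = 21
Expected project duration μ = 21 hours. Critical path: A → B → E.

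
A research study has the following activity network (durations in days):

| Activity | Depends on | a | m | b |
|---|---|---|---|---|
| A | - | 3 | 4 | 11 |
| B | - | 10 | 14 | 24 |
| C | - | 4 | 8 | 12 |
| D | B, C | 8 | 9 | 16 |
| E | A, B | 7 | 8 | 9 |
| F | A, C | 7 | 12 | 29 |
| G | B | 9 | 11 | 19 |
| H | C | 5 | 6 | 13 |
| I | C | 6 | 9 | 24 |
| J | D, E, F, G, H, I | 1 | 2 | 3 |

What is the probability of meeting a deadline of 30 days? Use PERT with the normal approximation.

te_A = (3 + 4·4 + 11)/6 = 30/6 = 5; σ²_A = ((11−3)/6)² = 1.778
te_B = (10 + 4·14 + 24)/6 = 90/6 = 15; σ²_B = ((24−10)/6)² = 5.444
te_C = (4 + 4·8 + 12)/6 = 48/6 = 8; σ²_C = ((12−4)/6)² = 1.778
te_D = (8 + 4·9 + 16)/6 = 60/6 = 10; σ²_D = ((16−8)/6)² = 1.778
te_E = (7 + 4·8 + 9)/6 = 48/6 = 8; σ²_E = ((9−7)/6)² = 0.111
te_F = (7 + 4·12 + 29)/6 = 84/6 = 14; σ²_F = ((29−7)/6)² = 13.444
te_G = (9 + 4·11 + 19)/6 = 72/6 = 12; σ²_G = ((19−9)/6)² = 2.778
te_H = (5 + 4·6 + 13)/6 = 42/6 = 7; σ²_H = ((13−5)/6)² = 1.778
te_I = (6 + 4·9 + 24)/6 = 66/6 = 11; σ²_I = ((24−6)/6)² = 9.000
te_J = (1 + 4·2 + 3)/6 = 12/6 = 2; σ²_J = ((3−1)/6)² = 0.111

Forward pass:
ES_A = 0; EF_A = 5
ES_B = 0; EF_B = 15
ES_C = 0; EF_C = 8
ES_D = max(EF_B=15, EF_C=8) = 15; EF_D = 15+10 = 25
ES_E = max(EF_A=5, EF_B=15) = 15; EF_E = 15+8 = 23
ES_F = max(EF_A=5, EF_C=8) = 8; EF_F = 8+14 = 22
ES_G = 15; EF_G = 15+12 = 27
ES_H = 8; EF_H = 8+7 = 15
ES_I = 8; EF_I = 8+11 = 19
ES_J = max(EF_D=25, EF_E=23, EF_F=22, EF_G=27, EF_H=15, EF_I=19) = 27; EF_J = 27+2 = 29
Expected project duration μ = 29 days. Critical path: B → G → J.

Variance along critical path = 5.444 + 2.778 + 0.111 = 8.333; σ = √8.333 = 2.887 days.
Z = (30 − 29) / 2.887 = 0.346
P(T ≤ 30) = Φ(0.346) ≈ 0.635

0.635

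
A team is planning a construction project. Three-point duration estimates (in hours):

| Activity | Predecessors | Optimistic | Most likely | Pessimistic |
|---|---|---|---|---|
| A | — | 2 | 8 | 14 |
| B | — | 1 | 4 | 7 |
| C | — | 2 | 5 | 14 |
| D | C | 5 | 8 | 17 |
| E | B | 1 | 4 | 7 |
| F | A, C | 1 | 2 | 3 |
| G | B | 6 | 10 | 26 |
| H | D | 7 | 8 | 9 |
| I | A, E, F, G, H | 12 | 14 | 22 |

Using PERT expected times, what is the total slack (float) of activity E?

15 hours

te_A = (2 + 4·8 + 14)/6 = 48/6 = 8
te_B = (1 + 4·4 + 7)/6 = 24/6 = 4
te_C = (2 + 4·5 + 14)/6 = 36/6 = 6
te_D = (5 + 4·8 + 17)/6 = 54/6 = 9
te_E = (1 + 4·4 + 7)/6 = 24/6 = 4
te_F = (1 + 4·2 + 3)/6 = 12/6 = 2
te_G = (6 + 4·10 + 26)/6 = 72/6 = 12
te_H = (7 + 4·8 + 9)/6 = 48/6 = 8
te_I = (12 + 4·14 + 22)/6 = 90/6 = 15

Forward pass:
ES_A = 0; EF_A = 8
ES_B = 0; EF_B = 4
ES_C = 0; EF_C = 6
ES_D = 6; EF_D = 6+9 = 15
ES_E = 4; EF_E = 4+4 = 8
ES_F = max(EF_A=8, EF_C=6) = 8; EF_F = 8+2 = 10
ES_G = 4; EF_G = 4+12 = 16
ES_H = 15; EF_H = 15+8 = 23
ES_I = max(EF_A=8, EF_E=8, EF_F=10, EF_G=16, EF_H=23) = 23; EF_I = 23+15 = 38
Expected project duration μ = 38 hours. Critical path: C → D → H → I.

Backward pass:
LF_I = 38; LS_I = 38−15 = 23
LF_H = LS_I = 23; LS_H = 23−8 = 15
LF_G = LS_I = 23; LS_G = 23−12 = 11
LF_F = LS_I = 23; LS_F = 23−2 = 21
LF_E = LS_I = 23; LS_E = 23−4 = 19
LF_D = LS_H = 15; LS_D = 15−9 = 6
LF_C = min(LS_D=6, LS_F=21) = 6; LS_C = 6−6 = 0
LF_B = min(LS_E=19, LS_G=11) = 11; LS_B = 11−4 = 7
LF_A = min(LS_F=21, LS_I=23) = 21; LS_A = 21−8 = 13
Slack_E = LS_E − ES_E = 19 − 4 = 15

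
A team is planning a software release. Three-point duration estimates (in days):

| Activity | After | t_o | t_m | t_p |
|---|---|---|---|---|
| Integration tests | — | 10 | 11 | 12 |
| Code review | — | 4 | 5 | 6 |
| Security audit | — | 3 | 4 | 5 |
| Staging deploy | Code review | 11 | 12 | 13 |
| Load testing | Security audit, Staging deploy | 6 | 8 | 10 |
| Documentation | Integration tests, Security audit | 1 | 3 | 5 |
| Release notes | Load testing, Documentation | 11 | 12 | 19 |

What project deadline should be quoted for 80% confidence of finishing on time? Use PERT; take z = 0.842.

39.3 days

te_Integration tests = (10 + 4·11 + 12)/6 = 66/6 = 11; σ²_Integration tests = ((12−10)/6)² = 0.111
te_Code review = (4 + 4·5 + 6)/6 = 30/6 = 5; σ²_Code review = ((6−4)/6)² = 0.111
te_Security audit = (3 + 4·4 + 5)/6 = 24/6 = 4; σ²_Security audit = ((5−3)/6)² = 0.111
te_Staging deploy = (11 + 4·12 + 13)/6 = 72/6 = 12; σ²_Staging deploy = ((13−11)/6)² = 0.111
te_Load testing = (6 + 4·8 + 10)/6 = 48/6 = 8; σ²_Load testing = ((10−6)/6)² = 0.444
te_Documentation = (1 + 4·3 + 5)/6 = 18/6 = 3; σ²_Documentation = ((5−1)/6)² = 0.444
te_Release notes = (11 + 4·12 + 19)/6 = 78/6 = 13; σ²_Release notes = ((19−11)/6)² = 1.778

Forward pass:
ES_Integration tests = 0; EF_Integration tests = 11
ES_Code review = 0; EF_Code review = 5
ES_Security audit = 0; EF_Security audit = 4
ES_Staging deploy = 5; EF_Staging deploy = 5+12 = 17
ES_Load testing = max(EF_Security audit=4, EF_Staging deploy=17) = 17; EF_Load testing = 17+8 = 25
ES_Documentation = max(EF_Integration tests=11, EF_Security audit=4) = 11; EF_Documentation = 11+3 = 14
ES_Release notes = max(EF_Load testing=25, EF_Documentation=14) = 25; EF_Release notes = 25+13 = 38
Expected project duration μ = 38 days. Critical path: Code review → Staging deploy → Load testing → Release notes.

Variance along critical path = 0.111 + 0.111 + 0.444 + 1.778 = 2.444; σ = 1.563 days.
D = μ + z·σ = 38 + 0.842·1.563 = 39.3 days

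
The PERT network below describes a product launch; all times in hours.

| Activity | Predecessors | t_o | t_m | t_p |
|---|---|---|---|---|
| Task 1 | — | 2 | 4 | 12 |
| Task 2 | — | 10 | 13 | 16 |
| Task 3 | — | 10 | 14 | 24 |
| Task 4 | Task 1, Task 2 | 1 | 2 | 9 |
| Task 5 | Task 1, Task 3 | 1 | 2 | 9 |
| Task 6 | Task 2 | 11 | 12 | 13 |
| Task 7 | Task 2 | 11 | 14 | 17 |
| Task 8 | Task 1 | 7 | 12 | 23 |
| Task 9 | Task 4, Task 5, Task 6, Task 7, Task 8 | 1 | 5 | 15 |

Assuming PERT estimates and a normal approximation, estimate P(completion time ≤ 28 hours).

0.033

te_Task 1 = (2 + 4·4 + 12)/6 = 30/6 = 5; σ²_Task 1 = ((12−2)/6)² = 2.778
te_Task 2 = (10 + 4·13 + 16)/6 = 78/6 = 13; σ²_Task 2 = ((16−10)/6)² = 1.000
te_Task 3 = (10 + 4·14 + 24)/6 = 90/6 = 15; σ²_Task 3 = ((24−10)/6)² = 5.444
te_Task 4 = (1 + 4·2 + 9)/6 = 18/6 = 3; σ²_Task 4 = ((9−1)/6)² = 1.778
te_Task 5 = (1 + 4·2 + 9)/6 = 18/6 = 3; σ²_Task 5 = ((9−1)/6)² = 1.778
te_Task 6 = (11 + 4·12 + 13)/6 = 72/6 = 12; σ²_Task 6 = ((13−11)/6)² = 0.111
te_Task 7 = (11 + 4·14 + 17)/6 = 84/6 = 14; σ²_Task 7 = ((17−11)/6)² = 1.000
te_Task 8 = (7 + 4·12 + 23)/6 = 78/6 = 13; σ²_Task 8 = ((23−7)/6)² = 7.111
te_Task 9 = (1 + 4·5 + 15)/6 = 36/6 = 6; σ²_Task 9 = ((15−1)/6)² = 5.444

Forward pass:
ES_Task 1 = 0; EF_Task 1 = 5
ES_Task 2 = 0; EF_Task 2 = 13
ES_Task 3 = 0; EF_Task 3 = 15
ES_Task 4 = max(EF_Task 1=5, EF_Task 2=13) = 13; EF_Task 4 = 13+3 = 16
ES_Task 5 = max(EF_Task 1=5, EF_Task 3=15) = 15; EF_Task 5 = 15+3 = 18
ES_Task 6 = 13; EF_Task 6 = 13+12 = 25
ES_Task 7 = 13; EF_Task 7 = 13+14 = 27
ES_Task 8 = 5; EF_Task 8 = 5+13 = 18
ES_Task 9 = max(EF_Task 4=16, EF_Task 5=18, EF_Task 6=25, EF_Task 7=27, EF_Task 8=18) = 27; EF_Task 9 = 27+6 = 33
Expected project duration μ = 33 hours. Critical path: Task 2 → Task 7 → Task 9.

Variance along critical path = 1.000 + 1.000 + 5.444 = 7.444; σ = √7.444 = 2.728 hours.
Z = (28 − 33) / 2.728 = -1.833
P(T ≤ 28) = Φ(-1.833) ≈ 0.033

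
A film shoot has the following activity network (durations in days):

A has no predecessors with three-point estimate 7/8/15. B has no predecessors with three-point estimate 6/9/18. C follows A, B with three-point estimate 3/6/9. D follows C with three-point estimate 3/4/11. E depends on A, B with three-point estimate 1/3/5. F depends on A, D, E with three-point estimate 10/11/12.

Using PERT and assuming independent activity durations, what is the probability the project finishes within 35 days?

0.873

te_A = (7 + 4·8 + 15)/6 = 54/6 = 9; σ²_A = ((15−7)/6)² = 1.778
te_B = (6 + 4·9 + 18)/6 = 60/6 = 10; σ²_B = ((18−6)/6)² = 4.000
te_C = (3 + 4·6 + 9)/6 = 36/6 = 6; σ²_C = ((9−3)/6)² = 1.000
te_D = (3 + 4·4 + 11)/6 = 30/6 = 5; σ²_D = ((11−3)/6)² = 1.778
te_E = (1 + 4·3 + 5)/6 = 18/6 = 3; σ²_E = ((5−1)/6)² = 0.444
te_F = (10 + 4·11 + 12)/6 = 66/6 = 11; σ²_F = ((12−10)/6)² = 0.111

Forward pass:
ES_A = 0; EF_A = 9
ES_B = 0; EF_B = 10
ES_C = max(EF_A=9, EF_B=10) = 10; EF_C = 10+6 = 16
ES_D = 16; EF_D = 16+5 = 21
ES_E = max(EF_A=9, EF_B=10) = 10; EF_E = 10+3 = 13
ES_F = max(EF_A=9, EF_D=21, EF_E=13) = 21; EF_F = 21+11 = 32
Expected project duration μ = 32 days. Critical path: B → C → D → F.

Variance along critical path = 4.000 + 1.000 + 1.778 + 0.111 = 6.889; σ = √6.889 = 2.625 days.
Z = (35 − 32) / 2.625 = 1.143
P(T ≤ 35) = Φ(1.143) ≈ 0.873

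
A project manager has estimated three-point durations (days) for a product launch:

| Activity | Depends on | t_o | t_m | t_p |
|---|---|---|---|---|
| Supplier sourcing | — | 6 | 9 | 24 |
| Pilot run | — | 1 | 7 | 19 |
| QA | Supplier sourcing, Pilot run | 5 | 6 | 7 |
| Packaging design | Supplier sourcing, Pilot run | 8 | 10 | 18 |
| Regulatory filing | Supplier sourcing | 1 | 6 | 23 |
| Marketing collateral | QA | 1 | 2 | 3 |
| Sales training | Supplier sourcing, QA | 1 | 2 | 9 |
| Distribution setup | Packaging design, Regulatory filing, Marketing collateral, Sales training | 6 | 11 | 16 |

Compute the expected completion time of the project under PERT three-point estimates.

te_Supplier sourcing = (6 + 4·9 + 24)/6 = 66/6 = 11
te_Pilot run = (1 + 4·7 + 19)/6 = 48/6 = 8
te_QA = (5 + 4·6 + 7)/6 = 36/6 = 6
te_Packaging design = (8 + 4·10 + 18)/6 = 66/6 = 11
te_Regulatory filing = (1 + 4·6 + 23)/6 = 48/6 = 8
te_Marketing collateral = (1 + 4·2 + 3)/6 = 12/6 = 2
te_Sales training = (1 + 4·2 + 9)/6 = 18/6 = 3
te_Distribution setup = (6 + 4·11 + 16)/6 = 66/6 = 11

Forward pass:
ES_Supplier sourcing = 0; EF_Supplier sourcing = 11
ES_Pilot run = 0; EF_Pilot run = 8
ES_QA = max(EF_Supplier sourcing=11, EF_Pilot run=8) = 11; EF_QA = 11+6 = 17
ES_Packaging design = max(EF_Supplier sourcing=11, EF_Pilot run=8) = 11; EF_Packaging design = 11+11 = 22
ES_Regulatory filing = 11; EF_Regulatory filing = 11+8 = 19
ES_Marketing collateral = 17; EF_Marketing collateral = 17+2 = 19
ES_Sales training = max(EF_Supplier sourcing=11, EF_QA=17) = 17; EF_Sales training = 17+3 = 20
ES_Distribution setup = max(EF_Packaging design=22, EF_Regulatory filing=19, EF_Marketing collateral=19, EF_Sales training=20) = 22; EF_Distribution setup = 22+11 = 33
Expected project duration μ = 33 days. Critical path: Supplier sourcing → Packaging design → Distribution setup.

33 days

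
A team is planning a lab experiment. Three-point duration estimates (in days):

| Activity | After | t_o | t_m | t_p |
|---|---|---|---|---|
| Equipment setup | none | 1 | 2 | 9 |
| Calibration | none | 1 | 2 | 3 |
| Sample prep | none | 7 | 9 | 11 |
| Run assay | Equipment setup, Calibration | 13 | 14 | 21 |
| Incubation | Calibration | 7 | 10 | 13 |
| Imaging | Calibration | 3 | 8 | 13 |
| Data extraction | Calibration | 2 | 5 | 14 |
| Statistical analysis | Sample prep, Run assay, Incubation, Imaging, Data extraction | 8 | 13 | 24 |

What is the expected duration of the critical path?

32 days

te_Equipment setup = (1 + 4·2 + 9)/6 = 18/6 = 3
te_Calibration = (1 + 4·2 + 3)/6 = 12/6 = 2
te_Sample prep = (7 + 4·9 + 11)/6 = 54/6 = 9
te_Run assay = (13 + 4·14 + 21)/6 = 90/6 = 15
te_Incubation = (7 + 4·10 + 13)/6 = 60/6 = 10
te_Imaging = (3 + 4·8 + 13)/6 = 48/6 = 8
te_Data extraction = (2 + 4·5 + 14)/6 = 36/6 = 6
te_Statistical analysis = (8 + 4·13 + 24)/6 = 84/6 = 14

Forward pass:
ES_Equipment setup = 0; EF_Equipment setup = 3
ES_Calibration = 0; EF_Calibration = 2
ES_Sample prep = 0; EF_Sample prep = 9
ES_Run assay = max(EF_Equipment setup=3, EF_Calibration=2) = 3; EF_Run assay = 3+15 = 18
ES_Incubation = 2; EF_Incubation = 2+10 = 12
ES_Imaging = 2; EF_Imaging = 2+8 = 10
ES_Data extraction = 2; EF_Data extraction = 2+6 = 8
ES_Statistical analysis = max(EF_Sample prep=9, EF_Run assay=18, EF_Incubation=12, EF_Imaging=10, EF_Data extraction=8) = 18; EF_Statistical analysis = 18+14 = 32
Expected project duration μ = 32 days. Critical path: Equipment setup → Run assay → Statistical analysis.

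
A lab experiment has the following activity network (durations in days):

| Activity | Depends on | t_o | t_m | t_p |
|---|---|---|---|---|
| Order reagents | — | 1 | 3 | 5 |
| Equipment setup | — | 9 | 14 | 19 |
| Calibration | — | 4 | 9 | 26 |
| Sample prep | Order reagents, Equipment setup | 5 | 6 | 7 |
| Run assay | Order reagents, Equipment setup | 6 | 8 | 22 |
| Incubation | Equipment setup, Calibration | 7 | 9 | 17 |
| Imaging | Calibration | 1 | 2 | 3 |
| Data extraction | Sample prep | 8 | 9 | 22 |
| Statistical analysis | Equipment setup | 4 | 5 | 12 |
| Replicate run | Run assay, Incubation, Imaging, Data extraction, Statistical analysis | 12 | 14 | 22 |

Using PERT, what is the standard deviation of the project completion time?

3.33 days

te_Order reagents = (1 + 4·3 + 5)/6 = 18/6 = 3; σ²_Order reagents = ((5−1)/6)² = 0.444
te_Equipment setup = (9 + 4·14 + 19)/6 = 84/6 = 14; σ²_Equipment setup = ((19−9)/6)² = 2.778
te_Calibration = (4 + 4·9 + 26)/6 = 66/6 = 11; σ²_Calibration = ((26−4)/6)² = 13.444
te_Sample prep = (5 + 4·6 + 7)/6 = 36/6 = 6; σ²_Sample prep = ((7−5)/6)² = 0.111
te_Run assay = (6 + 4·8 + 22)/6 = 60/6 = 10; σ²_Run assay = ((22−6)/6)² = 7.111
te_Incubation = (7 + 4·9 + 17)/6 = 60/6 = 10; σ²_Incubation = ((17−7)/6)² = 2.778
te_Imaging = (1 + 4·2 + 3)/6 = 12/6 = 2; σ²_Imaging = ((3−1)/6)² = 0.111
te_Data extraction = (8 + 4·9 + 22)/6 = 66/6 = 11; σ²_Data extraction = ((22−8)/6)² = 5.444
te_Statistical analysis = (4 + 4·5 + 12)/6 = 36/6 = 6; σ²_Statistical analysis = ((12−4)/6)² = 1.778
te_Replicate run = (12 + 4·14 + 22)/6 = 90/6 = 15; σ²_Replicate run = ((22−12)/6)² = 2.778

Forward pass:
ES_Order reagents = 0; EF_Order reagents = 3
ES_Equipment setup = 0; EF_Equipment setup = 14
ES_Calibration = 0; EF_Calibration = 11
ES_Sample prep = max(EF_Order reagents=3, EF_Equipment setup=14) = 14; EF_Sample prep = 14+6 = 20
ES_Run assay = max(EF_Order reagents=3, EF_Equipment setup=14) = 14; EF_Run assay = 14+10 = 24
ES_Incubation = max(EF_Equipment setup=14, EF_Calibration=11) = 14; EF_Incubation = 14+10 = 24
ES_Imaging = 11; EF_Imaging = 11+2 = 13
ES_Data extraction = 20; EF_Data extraction = 20+11 = 31
ES_Statistical analysis = 14; EF_Statistical analysis = 14+6 = 20
ES_Replicate run = max(EF_Run assay=24, EF_Incubation=24, EF_Imaging=13, EF_Data extraction=31, EF_Statistical analysis=20) = 31; EF_Replicate run = 31+15 = 46
Expected project duration μ = 46 days. Critical path: Equipment setup → Sample prep → Data extraction → Replicate run.

Variance along critical path = 2.778 + 0.111 + 5.444 + 2.778 = 11.111
σ = √11.111 = 3.333 days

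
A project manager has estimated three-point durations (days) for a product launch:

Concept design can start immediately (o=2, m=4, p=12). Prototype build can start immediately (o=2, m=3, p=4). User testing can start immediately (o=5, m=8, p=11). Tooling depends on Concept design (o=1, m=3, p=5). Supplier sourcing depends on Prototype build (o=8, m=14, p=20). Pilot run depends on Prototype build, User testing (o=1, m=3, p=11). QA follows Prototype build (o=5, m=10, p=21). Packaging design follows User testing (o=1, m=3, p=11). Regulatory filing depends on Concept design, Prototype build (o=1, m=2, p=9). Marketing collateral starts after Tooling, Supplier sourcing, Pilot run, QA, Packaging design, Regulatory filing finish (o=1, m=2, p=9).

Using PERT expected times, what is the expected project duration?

20 days

te_Concept design = (2 + 4·4 + 12)/6 = 30/6 = 5
te_Prototype build = (2 + 4·3 + 4)/6 = 18/6 = 3
te_User testing = (5 + 4·8 + 11)/6 = 48/6 = 8
te_Tooling = (1 + 4·3 + 5)/6 = 18/6 = 3
te_Supplier sourcing = (8 + 4·14 + 20)/6 = 84/6 = 14
te_Pilot run = (1 + 4·3 + 11)/6 = 24/6 = 4
te_QA = (5 + 4·10 + 21)/6 = 66/6 = 11
te_Packaging design = (1 + 4·3 + 11)/6 = 24/6 = 4
te_Regulatory filing = (1 + 4·2 + 9)/6 = 18/6 = 3
te_Marketing collateral = (1 + 4·2 + 9)/6 = 18/6 = 3

Forward pass:
ES_Concept design = 0; EF_Concept design = 5
ES_Prototype build = 0; EF_Prototype build = 3
ES_User testing = 0; EF_User testing = 8
ES_Tooling = 5; EF_Tooling = 5+3 = 8
ES_Supplier sourcing = 3; EF_Supplier sourcing = 3+14 = 17
ES_Pilot run = max(EF_Prototype build=3, EF_User testing=8) = 8; EF_Pilot run = 8+4 = 12
ES_QA = 3; EF_QA = 3+11 = 14
ES_Packaging design = 8; EF_Packaging design = 8+4 = 12
ES_Regulatory filing = max(EF_Concept design=5, EF_Prototype build=3) = 5; EF_Regulatory filing = 5+3 = 8
ES_Marketing collateral = max(EF_Tooling=8, EF_Supplier sourcing=17, EF_Pilot run=12, EF_QA=14, EF_Packaging design=12, EF_Regulatory filing=8) = 17; EF_Marketing collateral = 17+3 = 20
Expected project duration μ = 20 days. Critical path: Prototype build → Supplier sourcing → Marketing collateral.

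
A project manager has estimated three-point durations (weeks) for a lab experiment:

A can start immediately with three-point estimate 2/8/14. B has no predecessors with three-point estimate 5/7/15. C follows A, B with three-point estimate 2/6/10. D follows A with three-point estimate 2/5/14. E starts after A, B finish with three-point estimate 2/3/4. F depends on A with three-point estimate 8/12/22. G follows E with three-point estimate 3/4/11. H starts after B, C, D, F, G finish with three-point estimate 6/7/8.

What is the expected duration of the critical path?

te_A = (2 + 4·8 + 14)/6 = 48/6 = 8
te_B = (5 + 4·7 + 15)/6 = 48/6 = 8
te_C = (2 + 4·6 + 10)/6 = 36/6 = 6
te_D = (2 + 4·5 + 14)/6 = 36/6 = 6
te_E = (2 + 4·3 + 4)/6 = 18/6 = 3
te_F = (8 + 4·12 + 22)/6 = 78/6 = 13
te_G = (3 + 4·4 + 11)/6 = 30/6 = 5
te_H = (6 + 4·7 + 8)/6 = 42/6 = 7

Forward pass:
ES_A = 0; EF_A = 8
ES_B = 0; EF_B = 8
ES_C = max(EF_A=8, EF_B=8) = 8; EF_C = 8+6 = 14
ES_D = 8; EF_D = 8+6 = 14
ES_E = max(EF_A=8, EF_B=8) = 8; EF_E = 8+3 = 11
ES_F = 8; EF_F = 8+13 = 21
ES_G = 11; EF_G = 11+5 = 16
ES_H = max(EF_B=8, EF_C=14, EF_D=14, EF_F=21, EF_G=16) = 21; EF_H = 21+7 = 28
Expected project duration μ = 28 weeks. Critical path: A → F → H.

28 weeks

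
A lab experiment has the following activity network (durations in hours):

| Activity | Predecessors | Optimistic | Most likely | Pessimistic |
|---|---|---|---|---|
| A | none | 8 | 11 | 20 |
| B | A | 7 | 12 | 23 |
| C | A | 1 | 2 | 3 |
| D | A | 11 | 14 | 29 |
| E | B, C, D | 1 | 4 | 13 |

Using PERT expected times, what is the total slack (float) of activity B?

te_A = (8 + 4·11 + 20)/6 = 72/6 = 12
te_B = (7 + 4·12 + 23)/6 = 78/6 = 13
te_C = (1 + 4·2 + 3)/6 = 12/6 = 2
te_D = (11 + 4·14 + 29)/6 = 96/6 = 16
te_E = (1 + 4·4 + 13)/6 = 30/6 = 5

Forward pass:
ES_A = 0; EF_A = 12
ES_B = 12; EF_B = 12+13 = 25
ES_C = 12; EF_C = 12+2 = 14
ES_D = 12; EF_D = 12+16 = 28
ES_E = max(EF_B=25, EF_C=14, EF_D=28) = 28; EF_E = 28+5 = 33
Expected project duration μ = 33 hours. Critical path: A → D → E.

Backward pass:
LF_E = 33; LS_E = 33−5 = 28
LF_D = LS_E = 28; LS_D = 28−16 = 12
LF_C = LS_E = 28; LS_C = 28−2 = 26
LF_B = LS_E = 28; LS_B = 28−13 = 15
LF_A = min(LS_B=15, LS_C=26, LS_D=12) = 12; LS_A = 12−12 = 0
Slack_B = LS_B − ES_B = 15 − 12 = 3

3 hours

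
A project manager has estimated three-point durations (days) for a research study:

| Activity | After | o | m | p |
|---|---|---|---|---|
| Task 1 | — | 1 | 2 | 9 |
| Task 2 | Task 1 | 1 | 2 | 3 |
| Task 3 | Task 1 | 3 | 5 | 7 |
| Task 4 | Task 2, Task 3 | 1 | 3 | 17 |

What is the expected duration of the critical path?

te_Task 1 = (1 + 4·2 + 9)/6 = 18/6 = 3
te_Task 2 = (1 + 4·2 + 3)/6 = 12/6 = 2
te_Task 3 = (3 + 4·5 + 7)/6 = 30/6 = 5
te_Task 4 = (1 + 4·3 + 17)/6 = 30/6 = 5

Forward pass:
ES_Task 1 = 0; EF_Task 1 = 3
ES_Task 2 = 3; EF_Task 2 = 3+2 = 5
ES_Task 3 = 3; EF_Task 3 = 3+5 = 8
ES_Task 4 = max(EF_Task 2=5, EF_Task 3=8) = 8; EF_Task 4 = 8+5 = 13
Expected project duration μ = 13 days. Critical path: Task 1 → Task 3 → Task 4.

13 days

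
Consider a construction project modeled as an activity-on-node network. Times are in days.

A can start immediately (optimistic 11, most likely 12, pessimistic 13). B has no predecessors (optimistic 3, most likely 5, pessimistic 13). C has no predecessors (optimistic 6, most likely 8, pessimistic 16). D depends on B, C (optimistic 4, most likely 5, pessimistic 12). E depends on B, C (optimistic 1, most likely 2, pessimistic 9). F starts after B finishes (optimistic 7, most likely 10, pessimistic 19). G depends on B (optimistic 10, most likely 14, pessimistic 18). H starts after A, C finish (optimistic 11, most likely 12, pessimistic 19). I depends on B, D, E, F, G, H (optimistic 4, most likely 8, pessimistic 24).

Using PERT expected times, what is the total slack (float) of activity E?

13 days

te_A = (11 + 4·12 + 13)/6 = 72/6 = 12
te_B = (3 + 4·5 + 13)/6 = 36/6 = 6
te_C = (6 + 4·8 + 16)/6 = 54/6 = 9
te_D = (4 + 4·5 + 12)/6 = 36/6 = 6
te_E = (1 + 4·2 + 9)/6 = 18/6 = 3
te_F = (7 + 4·10 + 19)/6 = 66/6 = 11
te_G = (10 + 4·14 + 18)/6 = 84/6 = 14
te_H = (11 + 4·12 + 19)/6 = 78/6 = 13
te_I = (4 + 4·8 + 24)/6 = 60/6 = 10

Forward pass:
ES_A = 0; EF_A = 12
ES_B = 0; EF_B = 6
ES_C = 0; EF_C = 9
ES_D = max(EF_B=6, EF_C=9) = 9; EF_D = 9+6 = 15
ES_E = max(EF_B=6, EF_C=9) = 9; EF_E = 9+3 = 12
ES_F = 6; EF_F = 6+11 = 17
ES_G = 6; EF_G = 6+14 = 20
ES_H = max(EF_A=12, EF_C=9) = 12; EF_H = 12+13 = 25
ES_I = max(EF_B=6, EF_D=15, EF_E=12, EF_F=17, EF_G=20, EF_H=25) = 25; EF_I = 25+10 = 35
Expected project duration μ = 35 days. Critical path: A → H → I.

Backward pass:
LF_I = 35; LS_I = 35−10 = 25
LF_H = LS_I = 25; LS_H = 25−13 = 12
LF_G = LS_I = 25; LS_G = 25−14 = 11
LF_F = LS_I = 25; LS_F = 25−11 = 14
LF_E = LS_I = 25; LS_E = 25−3 = 22
LF_D = LS_I = 25; LS_D = 25−6 = 19
LF_C = min(LS_D=19, LS_E=22, LS_H=12) = 12; LS_C = 12−9 = 3
LF_B = min(LS_D=19, LS_E=22, LS_F=14, LS_G=11, LS_I=25) = 11; LS_B = 11−6 = 5
LF_A = LS_H = 12; LS_A = 12−12 = 0
Slack_E = LS_E − ES_E = 22 − 9 = 13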